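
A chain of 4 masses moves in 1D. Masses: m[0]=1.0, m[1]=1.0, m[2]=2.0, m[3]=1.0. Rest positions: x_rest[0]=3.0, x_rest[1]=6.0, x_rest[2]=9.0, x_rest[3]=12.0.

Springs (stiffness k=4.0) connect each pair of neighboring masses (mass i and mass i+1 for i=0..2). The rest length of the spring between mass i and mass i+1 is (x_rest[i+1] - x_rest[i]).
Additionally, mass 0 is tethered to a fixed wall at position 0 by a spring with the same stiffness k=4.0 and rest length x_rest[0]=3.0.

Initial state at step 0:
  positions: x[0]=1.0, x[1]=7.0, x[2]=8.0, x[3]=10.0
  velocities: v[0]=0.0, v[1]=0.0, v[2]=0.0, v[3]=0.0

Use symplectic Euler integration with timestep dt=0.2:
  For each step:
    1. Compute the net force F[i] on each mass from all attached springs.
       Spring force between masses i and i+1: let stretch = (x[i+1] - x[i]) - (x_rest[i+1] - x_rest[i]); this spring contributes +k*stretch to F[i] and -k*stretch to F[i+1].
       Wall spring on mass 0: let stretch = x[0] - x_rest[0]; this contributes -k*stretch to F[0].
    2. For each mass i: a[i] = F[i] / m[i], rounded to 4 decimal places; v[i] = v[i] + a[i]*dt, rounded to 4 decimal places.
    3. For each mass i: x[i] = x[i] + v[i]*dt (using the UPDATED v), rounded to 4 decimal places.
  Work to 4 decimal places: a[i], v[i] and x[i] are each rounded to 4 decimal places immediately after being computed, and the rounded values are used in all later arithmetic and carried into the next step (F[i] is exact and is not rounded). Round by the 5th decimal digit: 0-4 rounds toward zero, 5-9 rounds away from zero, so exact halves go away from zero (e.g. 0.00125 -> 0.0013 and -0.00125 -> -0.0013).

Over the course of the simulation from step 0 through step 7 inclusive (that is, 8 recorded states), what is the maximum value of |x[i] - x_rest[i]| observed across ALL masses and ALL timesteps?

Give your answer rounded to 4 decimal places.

Answer: 2.3387

Derivation:
Step 0: x=[1.0000 7.0000 8.0000 10.0000] v=[0.0000 0.0000 0.0000 0.0000]
Step 1: x=[1.8000 6.2000 8.0800 10.1600] v=[4.0000 -4.0000 0.4000 0.8000]
Step 2: x=[3.0160 4.9968 8.1760 10.4672] v=[6.0800 -6.0160 0.4800 1.5360]
Step 3: x=[4.0664 3.9853 8.2010 10.8878] v=[5.2518 -5.0573 0.1248 2.1030]
Step 4: x=[4.4532 3.6613 8.1036 11.3585] v=[1.9338 -1.6199 -0.4868 2.3536]
Step 5: x=[4.0007 4.1748 7.9112 11.7884] v=[-2.2623 2.5675 -0.9618 2.1497]
Step 6: x=[2.9360 5.2583 7.7301 12.0780] v=[-5.3236 5.4173 -0.9055 1.4479]
Step 7: x=[1.7731 6.3657 7.6991 12.1519] v=[-5.8146 5.5369 -0.1551 0.3696]
Max displacement = 2.3387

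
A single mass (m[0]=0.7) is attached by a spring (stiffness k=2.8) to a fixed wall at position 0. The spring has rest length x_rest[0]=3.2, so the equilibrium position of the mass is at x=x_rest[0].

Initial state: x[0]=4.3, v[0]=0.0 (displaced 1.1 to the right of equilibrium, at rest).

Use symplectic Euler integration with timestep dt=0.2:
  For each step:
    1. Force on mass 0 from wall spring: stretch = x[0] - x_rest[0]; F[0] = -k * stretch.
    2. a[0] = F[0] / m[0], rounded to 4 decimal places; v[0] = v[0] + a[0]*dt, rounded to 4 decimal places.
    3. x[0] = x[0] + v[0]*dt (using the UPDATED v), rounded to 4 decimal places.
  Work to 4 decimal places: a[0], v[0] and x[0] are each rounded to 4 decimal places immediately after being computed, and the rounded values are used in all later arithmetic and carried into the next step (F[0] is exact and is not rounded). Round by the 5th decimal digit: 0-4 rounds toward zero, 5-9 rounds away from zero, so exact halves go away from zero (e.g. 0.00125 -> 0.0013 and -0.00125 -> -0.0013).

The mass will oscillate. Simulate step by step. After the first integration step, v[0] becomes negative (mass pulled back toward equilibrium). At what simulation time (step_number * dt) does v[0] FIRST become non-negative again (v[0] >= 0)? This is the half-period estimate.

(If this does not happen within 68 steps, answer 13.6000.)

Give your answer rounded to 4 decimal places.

Step 0: x=[4.3000] v=[0.0000]
Step 1: x=[4.1240] v=[-0.8800]
Step 2: x=[3.8002] v=[-1.6192]
Step 3: x=[3.3803] v=[-2.0994]
Step 4: x=[2.9316] v=[-2.2436]
Step 5: x=[2.5258] v=[-2.0289]
Step 6: x=[2.2279] v=[-1.4895]
Step 7: x=[2.0855] v=[-0.7118]
Step 8: x=[2.1215] v=[0.1798]
First v>=0 after going negative at step 8, time=1.6000

Answer: 1.6000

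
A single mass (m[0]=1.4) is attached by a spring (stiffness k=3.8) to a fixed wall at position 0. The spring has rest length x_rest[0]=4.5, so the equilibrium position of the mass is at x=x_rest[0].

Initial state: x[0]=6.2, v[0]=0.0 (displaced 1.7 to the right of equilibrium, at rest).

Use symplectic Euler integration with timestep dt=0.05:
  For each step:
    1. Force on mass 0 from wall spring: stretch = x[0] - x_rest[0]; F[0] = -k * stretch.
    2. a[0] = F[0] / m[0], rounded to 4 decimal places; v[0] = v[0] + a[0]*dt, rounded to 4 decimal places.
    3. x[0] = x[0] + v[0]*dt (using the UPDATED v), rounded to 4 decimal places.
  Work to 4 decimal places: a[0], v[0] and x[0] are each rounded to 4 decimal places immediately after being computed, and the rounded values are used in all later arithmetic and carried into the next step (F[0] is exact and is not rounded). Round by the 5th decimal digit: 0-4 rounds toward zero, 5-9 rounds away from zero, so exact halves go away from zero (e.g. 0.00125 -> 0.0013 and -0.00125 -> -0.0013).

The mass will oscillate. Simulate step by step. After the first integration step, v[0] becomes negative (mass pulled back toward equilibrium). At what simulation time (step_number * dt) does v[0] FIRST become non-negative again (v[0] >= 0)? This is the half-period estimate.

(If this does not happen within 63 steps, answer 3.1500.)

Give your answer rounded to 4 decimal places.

Answer: 1.9500

Derivation:
Step 0: x=[6.2000] v=[0.0000]
Step 1: x=[6.1885] v=[-0.2307]
Step 2: x=[6.1655] v=[-0.4599]
Step 3: x=[6.1312] v=[-0.6859]
Step 4: x=[6.0858] v=[-0.9073]
Step 5: x=[6.0297] v=[-1.1225]
Step 6: x=[5.9632] v=[-1.3301]
Step 7: x=[5.8868] v=[-1.5287]
Step 8: x=[5.8010] v=[-1.7169]
Step 9: x=[5.7063] v=[-1.8935]
Step 10: x=[5.6034] v=[-2.0572]
Step 11: x=[5.4931] v=[-2.2069]
Step 12: x=[5.3760] v=[-2.3417]
Step 13: x=[5.2530] v=[-2.4606]
Step 14: x=[5.1249] v=[-2.5628]
Step 15: x=[4.9925] v=[-2.6476]
Step 16: x=[4.8568] v=[-2.7144]
Step 17: x=[4.7187] v=[-2.7628]
Step 18: x=[4.5791] v=[-2.7925]
Step 19: x=[4.4389] v=[-2.8032]
Step 20: x=[4.2992] v=[-2.7949]
Step 21: x=[4.1608] v=[-2.7677]
Step 22: x=[4.0247] v=[-2.7217]
Step 23: x=[3.8918] v=[-2.6572]
Step 24: x=[3.7631] v=[-2.5747]
Step 25: x=[3.6394] v=[-2.4747]
Step 26: x=[3.5215] v=[-2.3579]
Step 27: x=[3.4102] v=[-2.2251]
Step 28: x=[3.3063] v=[-2.0772]
Step 29: x=[3.2105] v=[-1.9152]
Step 30: x=[3.1235] v=[-1.7402]
Step 31: x=[3.0458] v=[-1.5534]
Step 32: x=[2.9780] v=[-1.3560]
Step 33: x=[2.9205] v=[-1.1494]
Step 34: x=[2.8738] v=[-0.9350]
Step 35: x=[2.8381] v=[-0.7143]
Step 36: x=[2.8137] v=[-0.4888]
Step 37: x=[2.8007] v=[-0.2599]
Step 38: x=[2.7992] v=[-0.0293]
Step 39: x=[2.8093] v=[0.2015]
First v>=0 after going negative at step 39, time=1.9500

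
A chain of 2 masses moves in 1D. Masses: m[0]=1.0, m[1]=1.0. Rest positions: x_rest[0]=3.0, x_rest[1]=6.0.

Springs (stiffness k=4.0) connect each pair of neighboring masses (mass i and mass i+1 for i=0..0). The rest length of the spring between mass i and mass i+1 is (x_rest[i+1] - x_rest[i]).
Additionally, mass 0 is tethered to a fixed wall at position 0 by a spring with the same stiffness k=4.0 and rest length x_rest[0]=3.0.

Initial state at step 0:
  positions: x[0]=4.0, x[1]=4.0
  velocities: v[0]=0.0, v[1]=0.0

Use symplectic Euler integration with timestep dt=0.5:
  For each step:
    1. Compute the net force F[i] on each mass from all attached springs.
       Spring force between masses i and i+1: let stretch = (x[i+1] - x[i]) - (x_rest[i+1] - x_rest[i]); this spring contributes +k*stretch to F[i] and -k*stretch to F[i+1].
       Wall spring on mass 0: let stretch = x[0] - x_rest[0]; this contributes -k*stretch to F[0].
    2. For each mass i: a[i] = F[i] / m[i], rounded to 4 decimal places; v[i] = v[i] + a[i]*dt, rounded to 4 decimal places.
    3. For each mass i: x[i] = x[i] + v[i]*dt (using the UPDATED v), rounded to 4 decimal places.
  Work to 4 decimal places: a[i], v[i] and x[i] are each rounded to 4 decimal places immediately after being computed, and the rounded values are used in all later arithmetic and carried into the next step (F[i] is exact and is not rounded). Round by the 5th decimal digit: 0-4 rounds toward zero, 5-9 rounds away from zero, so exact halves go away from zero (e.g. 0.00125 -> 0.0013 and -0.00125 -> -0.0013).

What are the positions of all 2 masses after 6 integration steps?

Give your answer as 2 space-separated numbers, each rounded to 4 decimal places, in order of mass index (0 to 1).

Answer: 6.0000 5.0000

Derivation:
Step 0: x=[4.0000 4.0000] v=[0.0000 0.0000]
Step 1: x=[0.0000 7.0000] v=[-8.0000 6.0000]
Step 2: x=[3.0000 6.0000] v=[6.0000 -2.0000]
Step 3: x=[6.0000 5.0000] v=[6.0000 -2.0000]
Step 4: x=[2.0000 8.0000] v=[-8.0000 6.0000]
Step 5: x=[2.0000 8.0000] v=[0.0000 0.0000]
Step 6: x=[6.0000 5.0000] v=[8.0000 -6.0000]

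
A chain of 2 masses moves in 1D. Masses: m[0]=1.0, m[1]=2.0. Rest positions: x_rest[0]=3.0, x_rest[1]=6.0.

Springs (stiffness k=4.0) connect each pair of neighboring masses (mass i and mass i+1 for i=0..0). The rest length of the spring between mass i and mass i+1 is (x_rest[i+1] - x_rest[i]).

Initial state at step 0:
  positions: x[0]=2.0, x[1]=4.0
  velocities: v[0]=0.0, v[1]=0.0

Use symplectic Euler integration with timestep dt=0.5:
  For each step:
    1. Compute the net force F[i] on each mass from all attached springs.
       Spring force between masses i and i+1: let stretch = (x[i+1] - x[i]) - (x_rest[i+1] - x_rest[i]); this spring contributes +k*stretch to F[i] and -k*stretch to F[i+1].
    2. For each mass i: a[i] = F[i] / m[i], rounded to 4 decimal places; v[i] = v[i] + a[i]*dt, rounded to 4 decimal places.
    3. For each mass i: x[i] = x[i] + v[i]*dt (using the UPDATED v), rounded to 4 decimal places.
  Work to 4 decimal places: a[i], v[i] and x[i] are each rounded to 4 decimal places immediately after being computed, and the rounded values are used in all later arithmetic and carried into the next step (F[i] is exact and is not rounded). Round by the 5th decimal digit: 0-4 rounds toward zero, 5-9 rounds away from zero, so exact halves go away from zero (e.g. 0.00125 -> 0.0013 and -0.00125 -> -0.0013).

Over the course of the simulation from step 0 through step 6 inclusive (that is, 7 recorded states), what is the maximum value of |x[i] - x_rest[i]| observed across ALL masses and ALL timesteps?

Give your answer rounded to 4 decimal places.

Answer: 2.5000

Derivation:
Step 0: x=[2.0000 4.0000] v=[0.0000 0.0000]
Step 1: x=[1.0000 4.5000] v=[-2.0000 1.0000]
Step 2: x=[0.5000 4.7500] v=[-1.0000 0.5000]
Step 3: x=[1.2500 4.3750] v=[1.5000 -0.7500]
Step 4: x=[2.1250 3.9375] v=[1.7500 -0.8750]
Step 5: x=[1.8125 4.0938] v=[-0.6250 0.3125]
Step 6: x=[0.7813 4.6094] v=[-2.0624 1.0312]
Max displacement = 2.5000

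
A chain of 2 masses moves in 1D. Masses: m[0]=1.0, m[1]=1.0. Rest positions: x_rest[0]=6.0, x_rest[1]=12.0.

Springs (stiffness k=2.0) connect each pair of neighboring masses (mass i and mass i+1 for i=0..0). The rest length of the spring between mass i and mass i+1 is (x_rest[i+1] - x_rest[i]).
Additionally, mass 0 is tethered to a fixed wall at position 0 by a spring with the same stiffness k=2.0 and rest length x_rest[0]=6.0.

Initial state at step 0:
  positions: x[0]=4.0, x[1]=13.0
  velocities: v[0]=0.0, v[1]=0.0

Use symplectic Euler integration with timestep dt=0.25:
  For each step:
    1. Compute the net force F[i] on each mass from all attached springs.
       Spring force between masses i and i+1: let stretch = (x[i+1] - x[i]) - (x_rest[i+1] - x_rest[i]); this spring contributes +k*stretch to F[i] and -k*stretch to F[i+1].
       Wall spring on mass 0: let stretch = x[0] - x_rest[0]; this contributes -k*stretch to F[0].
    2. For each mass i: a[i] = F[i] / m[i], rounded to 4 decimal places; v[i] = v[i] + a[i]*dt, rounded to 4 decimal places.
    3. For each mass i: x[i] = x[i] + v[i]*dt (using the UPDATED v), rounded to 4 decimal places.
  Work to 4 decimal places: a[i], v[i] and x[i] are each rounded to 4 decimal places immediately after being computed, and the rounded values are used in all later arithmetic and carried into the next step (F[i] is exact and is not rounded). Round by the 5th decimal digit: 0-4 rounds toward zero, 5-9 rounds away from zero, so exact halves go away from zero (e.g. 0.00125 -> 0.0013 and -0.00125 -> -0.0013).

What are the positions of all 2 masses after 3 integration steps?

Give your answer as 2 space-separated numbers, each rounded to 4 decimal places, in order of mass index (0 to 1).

Step 0: x=[4.0000 13.0000] v=[0.0000 0.0000]
Step 1: x=[4.6250 12.6250] v=[2.5000 -1.5000]
Step 2: x=[5.6719 12.0000] v=[4.1875 -2.5000]
Step 3: x=[6.8008 11.3340] v=[4.5156 -2.6641]

Answer: 6.8008 11.3340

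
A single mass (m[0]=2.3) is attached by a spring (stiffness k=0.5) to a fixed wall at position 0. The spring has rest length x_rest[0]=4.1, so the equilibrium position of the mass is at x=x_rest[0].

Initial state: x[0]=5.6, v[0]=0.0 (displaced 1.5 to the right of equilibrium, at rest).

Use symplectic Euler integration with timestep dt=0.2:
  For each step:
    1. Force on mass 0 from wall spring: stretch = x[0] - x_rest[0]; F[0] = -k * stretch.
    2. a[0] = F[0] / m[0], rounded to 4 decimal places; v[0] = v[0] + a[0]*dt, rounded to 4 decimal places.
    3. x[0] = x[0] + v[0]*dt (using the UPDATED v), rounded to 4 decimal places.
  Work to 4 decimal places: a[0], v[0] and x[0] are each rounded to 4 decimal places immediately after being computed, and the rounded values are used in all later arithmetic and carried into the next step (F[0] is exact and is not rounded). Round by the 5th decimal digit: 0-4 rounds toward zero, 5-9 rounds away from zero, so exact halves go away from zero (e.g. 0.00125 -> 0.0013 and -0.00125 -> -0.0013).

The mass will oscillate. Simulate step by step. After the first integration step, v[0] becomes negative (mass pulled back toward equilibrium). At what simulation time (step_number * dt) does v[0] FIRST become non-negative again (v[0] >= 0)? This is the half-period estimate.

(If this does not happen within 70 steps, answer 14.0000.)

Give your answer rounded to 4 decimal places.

Answer: 6.8000

Derivation:
Step 0: x=[5.6000] v=[0.0000]
Step 1: x=[5.5870] v=[-0.0652]
Step 2: x=[5.5610] v=[-0.1299]
Step 3: x=[5.5223] v=[-0.1934]
Step 4: x=[5.4713] v=[-0.2552]
Step 5: x=[5.4083] v=[-0.3148]
Step 6: x=[5.3340] v=[-0.3717]
Step 7: x=[5.2489] v=[-0.4254]
Step 8: x=[5.1538] v=[-0.4754]
Step 9: x=[5.0496] v=[-0.5212]
Step 10: x=[4.9371] v=[-0.5625]
Step 11: x=[4.8173] v=[-0.5989]
Step 12: x=[4.6913] v=[-0.6301]
Step 13: x=[4.5601] v=[-0.6558]
Step 14: x=[4.4249] v=[-0.6758]
Step 15: x=[4.2869] v=[-0.6899]
Step 16: x=[4.1473] v=[-0.6980]
Step 17: x=[4.0073] v=[-0.7001]
Step 18: x=[3.8681] v=[-0.6961]
Step 19: x=[3.7309] v=[-0.6860]
Step 20: x=[3.5969] v=[-0.6700]
Step 21: x=[3.4673] v=[-0.6481]
Step 22: x=[3.3432] v=[-0.6206]
Step 23: x=[3.2257] v=[-0.5877]
Step 24: x=[3.1158] v=[-0.5497]
Step 25: x=[3.0144] v=[-0.5069]
Step 26: x=[2.9225] v=[-0.4597]
Step 27: x=[2.8408] v=[-0.4085]
Step 28: x=[2.7700] v=[-0.3538]
Step 29: x=[2.7108] v=[-0.2960]
Step 30: x=[2.6637] v=[-0.2356]
Step 31: x=[2.6291] v=[-0.1732]
Step 32: x=[2.6073] v=[-0.1092]
Step 33: x=[2.5984] v=[-0.0443]
Step 34: x=[2.6026] v=[0.0210]
First v>=0 after going negative at step 34, time=6.8000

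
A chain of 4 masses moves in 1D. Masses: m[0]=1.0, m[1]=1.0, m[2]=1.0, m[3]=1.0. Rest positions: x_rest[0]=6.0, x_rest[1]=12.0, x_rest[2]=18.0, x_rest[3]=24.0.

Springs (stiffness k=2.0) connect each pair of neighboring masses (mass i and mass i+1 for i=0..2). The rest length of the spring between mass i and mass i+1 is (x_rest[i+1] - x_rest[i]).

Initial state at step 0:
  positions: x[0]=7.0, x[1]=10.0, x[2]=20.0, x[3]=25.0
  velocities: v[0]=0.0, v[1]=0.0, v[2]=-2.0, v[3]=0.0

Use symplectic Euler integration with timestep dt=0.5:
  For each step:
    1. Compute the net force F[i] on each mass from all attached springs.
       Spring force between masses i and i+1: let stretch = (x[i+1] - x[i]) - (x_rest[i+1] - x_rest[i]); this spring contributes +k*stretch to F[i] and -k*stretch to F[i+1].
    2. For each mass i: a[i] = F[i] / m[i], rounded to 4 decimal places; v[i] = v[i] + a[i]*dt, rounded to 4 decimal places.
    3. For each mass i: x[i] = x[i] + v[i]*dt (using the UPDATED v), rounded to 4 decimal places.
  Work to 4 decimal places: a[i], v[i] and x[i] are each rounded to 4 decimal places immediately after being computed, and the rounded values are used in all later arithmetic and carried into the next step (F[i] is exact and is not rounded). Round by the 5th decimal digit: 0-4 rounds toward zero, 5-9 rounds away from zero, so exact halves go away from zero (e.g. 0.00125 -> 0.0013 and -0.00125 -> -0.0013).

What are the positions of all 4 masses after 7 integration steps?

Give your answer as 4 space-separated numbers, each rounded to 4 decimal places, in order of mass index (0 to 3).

Answer: 5.0000 11.0625 15.9375 23.0000

Derivation:
Step 0: x=[7.0000 10.0000 20.0000 25.0000] v=[0.0000 0.0000 -2.0000 0.0000]
Step 1: x=[5.5000 13.5000 16.5000 25.5000] v=[-3.0000 7.0000 -7.0000 1.0000]
Step 2: x=[5.0000 14.5000 16.0000 24.5000] v=[-1.0000 2.0000 -1.0000 -2.0000]
Step 3: x=[6.2500 11.5000 19.0000 22.2500] v=[2.5000 -6.0000 6.0000 -4.5000]
Step 4: x=[7.1250 9.6250 19.8750 21.3750] v=[1.7500 -3.7500 1.7500 -1.7500]
Step 5: x=[6.2500 11.6250 16.3750 22.7500] v=[-1.7500 4.0000 -7.0000 2.7500]
Step 6: x=[5.0625 13.3125 13.6875 23.9375] v=[-2.3750 3.3750 -5.3750 2.3750]
Step 7: x=[5.0000 11.0625 15.9375 23.0000] v=[-0.1250 -4.5000 4.5000 -1.8750]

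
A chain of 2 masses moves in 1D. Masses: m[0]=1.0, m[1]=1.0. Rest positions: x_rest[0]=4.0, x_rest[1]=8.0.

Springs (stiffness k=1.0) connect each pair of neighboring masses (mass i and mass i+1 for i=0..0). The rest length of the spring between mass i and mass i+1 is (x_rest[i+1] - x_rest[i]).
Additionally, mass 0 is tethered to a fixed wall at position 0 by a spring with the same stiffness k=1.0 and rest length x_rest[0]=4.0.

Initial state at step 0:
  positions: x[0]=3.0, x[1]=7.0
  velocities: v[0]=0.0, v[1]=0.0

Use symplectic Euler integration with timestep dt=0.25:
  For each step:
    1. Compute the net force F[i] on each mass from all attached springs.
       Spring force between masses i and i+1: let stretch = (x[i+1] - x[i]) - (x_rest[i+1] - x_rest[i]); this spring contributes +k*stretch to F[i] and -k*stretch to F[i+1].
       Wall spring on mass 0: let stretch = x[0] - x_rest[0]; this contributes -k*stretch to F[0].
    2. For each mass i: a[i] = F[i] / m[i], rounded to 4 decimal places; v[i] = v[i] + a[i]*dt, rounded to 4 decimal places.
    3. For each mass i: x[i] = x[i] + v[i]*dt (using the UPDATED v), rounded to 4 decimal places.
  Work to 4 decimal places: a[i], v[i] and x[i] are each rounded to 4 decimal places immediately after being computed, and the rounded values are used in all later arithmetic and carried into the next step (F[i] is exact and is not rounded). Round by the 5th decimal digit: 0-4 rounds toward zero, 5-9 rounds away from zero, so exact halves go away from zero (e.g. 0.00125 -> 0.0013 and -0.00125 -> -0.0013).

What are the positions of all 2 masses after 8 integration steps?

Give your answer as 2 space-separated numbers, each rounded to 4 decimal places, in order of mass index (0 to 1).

Answer: 4.0840 7.5370

Derivation:
Step 0: x=[3.0000 7.0000] v=[0.0000 0.0000]
Step 1: x=[3.0625 7.0000] v=[0.2500 0.0000]
Step 2: x=[3.1797 7.0039] v=[0.4688 0.0156]
Step 3: x=[3.3372 7.0188] v=[0.6299 0.0596]
Step 4: x=[3.5162 7.0536] v=[0.7160 0.1392]
Step 5: x=[3.6965 7.1173] v=[0.7213 0.2549]
Step 6: x=[3.8596 7.2172] v=[0.6524 0.3997]
Step 7: x=[3.9913 7.3573] v=[0.5269 0.5603]
Step 8: x=[4.0840 7.5370] v=[0.3706 0.7188]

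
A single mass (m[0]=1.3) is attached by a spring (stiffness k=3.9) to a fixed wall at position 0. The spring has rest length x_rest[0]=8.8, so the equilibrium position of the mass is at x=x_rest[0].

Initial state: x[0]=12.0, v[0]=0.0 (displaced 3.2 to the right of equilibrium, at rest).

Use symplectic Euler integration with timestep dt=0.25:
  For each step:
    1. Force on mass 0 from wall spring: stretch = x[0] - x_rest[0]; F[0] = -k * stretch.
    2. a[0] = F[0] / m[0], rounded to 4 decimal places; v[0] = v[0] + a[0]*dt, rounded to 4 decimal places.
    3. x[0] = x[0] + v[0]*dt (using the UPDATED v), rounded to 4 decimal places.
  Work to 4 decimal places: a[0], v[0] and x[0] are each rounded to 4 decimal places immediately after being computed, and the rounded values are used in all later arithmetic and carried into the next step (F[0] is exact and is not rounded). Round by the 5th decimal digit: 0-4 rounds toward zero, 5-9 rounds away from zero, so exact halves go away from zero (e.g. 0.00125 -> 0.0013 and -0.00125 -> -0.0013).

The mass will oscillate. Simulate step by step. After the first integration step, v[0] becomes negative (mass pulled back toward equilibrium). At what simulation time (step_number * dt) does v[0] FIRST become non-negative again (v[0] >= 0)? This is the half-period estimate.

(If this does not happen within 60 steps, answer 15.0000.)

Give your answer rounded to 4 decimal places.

Answer: 2.0000

Derivation:
Step 0: x=[12.0000] v=[0.0000]
Step 1: x=[11.4000] v=[-2.4000]
Step 2: x=[10.3125] v=[-4.3500]
Step 3: x=[8.9414] v=[-5.4844]
Step 4: x=[7.5438] v=[-5.5905]
Step 5: x=[6.3817] v=[-4.6484]
Step 6: x=[5.6730] v=[-2.8347]
Step 7: x=[5.5506] v=[-0.4895]
Step 8: x=[6.0375] v=[1.9476]
First v>=0 after going negative at step 8, time=2.0000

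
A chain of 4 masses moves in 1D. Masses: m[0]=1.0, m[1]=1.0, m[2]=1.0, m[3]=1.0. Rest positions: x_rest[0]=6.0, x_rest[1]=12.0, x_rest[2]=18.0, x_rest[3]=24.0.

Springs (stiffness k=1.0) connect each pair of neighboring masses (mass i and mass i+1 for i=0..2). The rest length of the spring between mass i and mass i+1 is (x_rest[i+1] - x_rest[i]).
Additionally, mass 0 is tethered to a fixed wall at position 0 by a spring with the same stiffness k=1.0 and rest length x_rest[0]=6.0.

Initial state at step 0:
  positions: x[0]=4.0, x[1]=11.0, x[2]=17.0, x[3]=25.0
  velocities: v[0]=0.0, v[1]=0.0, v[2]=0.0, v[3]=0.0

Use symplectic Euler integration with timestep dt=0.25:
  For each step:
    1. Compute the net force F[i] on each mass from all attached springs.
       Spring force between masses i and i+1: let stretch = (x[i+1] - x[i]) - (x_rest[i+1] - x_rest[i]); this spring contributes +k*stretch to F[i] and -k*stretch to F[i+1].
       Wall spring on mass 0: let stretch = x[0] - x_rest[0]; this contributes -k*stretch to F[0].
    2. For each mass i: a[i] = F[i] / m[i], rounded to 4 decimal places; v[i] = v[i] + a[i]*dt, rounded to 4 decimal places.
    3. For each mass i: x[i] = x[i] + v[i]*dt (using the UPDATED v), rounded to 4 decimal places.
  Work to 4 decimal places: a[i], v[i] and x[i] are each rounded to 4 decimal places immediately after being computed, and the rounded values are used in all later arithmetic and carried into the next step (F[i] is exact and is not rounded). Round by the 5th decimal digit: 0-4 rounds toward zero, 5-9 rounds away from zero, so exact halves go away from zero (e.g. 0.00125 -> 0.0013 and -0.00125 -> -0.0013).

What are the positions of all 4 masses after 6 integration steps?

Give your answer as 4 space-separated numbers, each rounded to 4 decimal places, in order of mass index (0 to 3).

Step 0: x=[4.0000 11.0000 17.0000 25.0000] v=[0.0000 0.0000 0.0000 0.0000]
Step 1: x=[4.1875 10.9375 17.1250 24.8750] v=[0.7500 -0.2500 0.5000 -0.5000]
Step 2: x=[4.5352 10.8399 17.3477 24.6406] v=[1.3906 -0.3906 0.8906 -0.9375]
Step 3: x=[4.9935 10.7550 17.6194 24.3254] v=[1.8330 -0.3398 1.0869 -1.2607]
Step 4: x=[5.4998 10.7390 17.8812 23.9661] v=[2.0250 -0.0641 1.0473 -1.4372]
Step 5: x=[5.9898 10.8419 18.0770 23.6015] v=[1.9599 0.4117 0.7830 -1.4584]
Step 6: x=[6.4087 11.0938 18.1659 23.2666] v=[1.6755 1.0075 0.3554 -1.3395]

Answer: 6.4087 11.0938 18.1659 23.2666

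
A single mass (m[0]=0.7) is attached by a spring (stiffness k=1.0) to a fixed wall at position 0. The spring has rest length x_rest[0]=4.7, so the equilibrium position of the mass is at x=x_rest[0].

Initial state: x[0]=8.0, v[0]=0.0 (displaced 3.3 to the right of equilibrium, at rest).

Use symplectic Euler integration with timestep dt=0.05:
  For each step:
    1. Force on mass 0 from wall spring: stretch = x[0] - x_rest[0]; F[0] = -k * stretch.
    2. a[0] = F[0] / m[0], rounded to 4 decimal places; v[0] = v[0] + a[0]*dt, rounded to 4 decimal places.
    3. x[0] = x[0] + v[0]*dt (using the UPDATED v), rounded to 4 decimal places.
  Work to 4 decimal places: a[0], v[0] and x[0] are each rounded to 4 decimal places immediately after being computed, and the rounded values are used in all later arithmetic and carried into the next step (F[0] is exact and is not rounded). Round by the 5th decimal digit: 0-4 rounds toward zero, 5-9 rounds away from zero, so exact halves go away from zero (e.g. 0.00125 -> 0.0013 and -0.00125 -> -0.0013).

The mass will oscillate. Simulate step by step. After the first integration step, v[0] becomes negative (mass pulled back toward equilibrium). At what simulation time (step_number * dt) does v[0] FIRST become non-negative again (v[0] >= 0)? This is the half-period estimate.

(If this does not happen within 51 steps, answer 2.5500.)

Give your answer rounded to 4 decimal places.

Answer: 2.5500

Derivation:
Step 0: x=[8.0000] v=[0.0000]
Step 1: x=[7.9882] v=[-0.2357]
Step 2: x=[7.9647] v=[-0.4706]
Step 3: x=[7.9295] v=[-0.7038]
Step 4: x=[7.8828] v=[-0.9345]
Step 5: x=[7.8247] v=[-1.1618]
Step 6: x=[7.7555] v=[-1.3850]
Step 7: x=[7.6753] v=[-1.6033]
Step 8: x=[7.5845] v=[-1.8158]
Step 9: x=[7.4834] v=[-2.0218]
Step 10: x=[7.3724] v=[-2.2206]
Step 11: x=[7.2518] v=[-2.4115]
Step 12: x=[7.1221] v=[-2.5938]
Step 13: x=[6.9838] v=[-2.7668]
Step 14: x=[6.8373] v=[-2.9299]
Step 15: x=[6.6832] v=[-3.0826]
Step 16: x=[6.5220] v=[-3.2243]
Step 17: x=[6.3543] v=[-3.3544]
Step 18: x=[6.1807] v=[-3.4726]
Step 19: x=[6.0018] v=[-3.5784]
Step 20: x=[5.8182] v=[-3.6714]
Step 21: x=[5.6306] v=[-3.7513]
Step 22: x=[5.4397] v=[-3.8178]
Step 23: x=[5.2462] v=[-3.8706]
Step 24: x=[5.0507] v=[-3.9096]
Step 25: x=[4.8540] v=[-3.9347]
Step 26: x=[4.6567] v=[-3.9457]
Step 27: x=[4.4596] v=[-3.9426]
Step 28: x=[4.2633] v=[-3.9254]
Step 29: x=[4.0686] v=[-3.8942]
Step 30: x=[3.8761] v=[-3.8491]
Step 31: x=[3.6866] v=[-3.7903]
Step 32: x=[3.5007] v=[-3.7179]
Step 33: x=[3.3191] v=[-3.6322]
Step 34: x=[3.1424] v=[-3.5336]
Step 35: x=[2.9713] v=[-3.4223]
Step 36: x=[2.8064] v=[-3.2988]
Step 37: x=[2.6482] v=[-3.1635]
Step 38: x=[2.4974] v=[-3.0169]
Step 39: x=[2.3544] v=[-2.8596]
Step 40: x=[2.2198] v=[-2.6921]
Step 41: x=[2.0941] v=[-2.5149]
Step 42: x=[1.9777] v=[-2.3288]
Step 43: x=[1.8710] v=[-2.1344]
Step 44: x=[1.7744] v=[-1.9323]
Step 45: x=[1.6882] v=[-1.7233]
Step 46: x=[1.6128] v=[-1.5082]
Step 47: x=[1.5484] v=[-1.2877]
Step 48: x=[1.4953] v=[-1.0626]
Step 49: x=[1.4536] v=[-0.8337]
Step 50: x=[1.4235] v=[-0.6018]
Step 51: x=[1.4051] v=[-0.3678]
v[0] did not become non-negative within 51 steps; using fallback time=2.5500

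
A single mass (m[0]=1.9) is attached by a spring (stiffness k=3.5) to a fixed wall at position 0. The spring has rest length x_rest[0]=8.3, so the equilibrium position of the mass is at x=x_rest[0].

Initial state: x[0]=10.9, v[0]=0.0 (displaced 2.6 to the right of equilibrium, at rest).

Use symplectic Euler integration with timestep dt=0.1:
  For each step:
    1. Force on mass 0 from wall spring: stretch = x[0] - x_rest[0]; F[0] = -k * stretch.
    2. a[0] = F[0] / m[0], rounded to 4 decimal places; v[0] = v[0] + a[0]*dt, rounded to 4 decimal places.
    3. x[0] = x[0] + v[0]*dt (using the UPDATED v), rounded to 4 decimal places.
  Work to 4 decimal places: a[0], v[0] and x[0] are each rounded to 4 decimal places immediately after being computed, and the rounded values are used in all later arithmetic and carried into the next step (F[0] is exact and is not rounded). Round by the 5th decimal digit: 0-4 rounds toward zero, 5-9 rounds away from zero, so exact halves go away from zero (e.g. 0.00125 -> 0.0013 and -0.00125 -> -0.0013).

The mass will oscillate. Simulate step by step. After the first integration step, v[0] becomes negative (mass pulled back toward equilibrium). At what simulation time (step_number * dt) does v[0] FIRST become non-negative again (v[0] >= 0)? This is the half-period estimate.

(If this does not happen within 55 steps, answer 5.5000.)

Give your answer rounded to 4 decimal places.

Answer: 2.4000

Derivation:
Step 0: x=[10.9000] v=[0.0000]
Step 1: x=[10.8521] v=[-0.4790]
Step 2: x=[10.7572] v=[-0.9491]
Step 3: x=[10.6170] v=[-1.4017]
Step 4: x=[10.4342] v=[-1.8285]
Step 5: x=[10.2120] v=[-2.2216]
Step 6: x=[9.9546] v=[-2.5738]
Step 7: x=[9.6667] v=[-2.8786]
Step 8: x=[9.3537] v=[-3.1304]
Step 9: x=[9.0213] v=[-3.3245]
Step 10: x=[8.6756] v=[-3.4574]
Step 11: x=[8.3229] v=[-3.5266]
Step 12: x=[7.9698] v=[-3.5308]
Step 13: x=[7.6228] v=[-3.4700]
Step 14: x=[7.2883] v=[-3.3453]
Step 15: x=[6.9724] v=[-3.1589]
Step 16: x=[6.6810] v=[-2.9143]
Step 17: x=[6.4194] v=[-2.6161]
Step 18: x=[6.1924] v=[-2.2697]
Step 19: x=[6.0043] v=[-1.8815]
Step 20: x=[5.8584] v=[-1.4586]
Step 21: x=[5.7575] v=[-1.0088]
Step 22: x=[5.7035] v=[-0.5404]
Step 23: x=[5.6973] v=[-0.0621]
Step 24: x=[5.7390] v=[0.4173]
First v>=0 after going negative at step 24, time=2.4000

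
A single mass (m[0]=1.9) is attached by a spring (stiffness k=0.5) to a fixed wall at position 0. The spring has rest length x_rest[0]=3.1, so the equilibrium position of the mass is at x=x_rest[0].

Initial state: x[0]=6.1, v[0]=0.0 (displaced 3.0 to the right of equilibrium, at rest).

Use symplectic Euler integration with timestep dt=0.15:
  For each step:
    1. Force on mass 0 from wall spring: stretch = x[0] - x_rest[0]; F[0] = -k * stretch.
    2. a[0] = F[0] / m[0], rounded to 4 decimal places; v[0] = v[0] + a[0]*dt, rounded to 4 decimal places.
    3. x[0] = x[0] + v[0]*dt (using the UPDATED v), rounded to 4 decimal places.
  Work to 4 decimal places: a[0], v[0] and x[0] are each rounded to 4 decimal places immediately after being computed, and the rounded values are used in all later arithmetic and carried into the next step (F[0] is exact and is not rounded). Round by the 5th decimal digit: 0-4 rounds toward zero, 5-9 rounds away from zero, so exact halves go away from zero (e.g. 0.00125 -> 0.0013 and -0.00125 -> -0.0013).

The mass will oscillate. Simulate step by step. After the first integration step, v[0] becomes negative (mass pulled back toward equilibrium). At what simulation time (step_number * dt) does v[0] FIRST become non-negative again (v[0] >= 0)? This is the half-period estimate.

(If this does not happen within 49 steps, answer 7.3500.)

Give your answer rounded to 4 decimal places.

Answer: 6.1500

Derivation:
Step 0: x=[6.1000] v=[0.0000]
Step 1: x=[6.0822] v=[-0.1184]
Step 2: x=[6.0468] v=[-0.2361]
Step 3: x=[5.9939] v=[-0.3524]
Step 4: x=[5.9239] v=[-0.4666]
Step 5: x=[5.8372] v=[-0.5781]
Step 6: x=[5.7343] v=[-0.6861]
Step 7: x=[5.6158] v=[-0.7901]
Step 8: x=[5.4824] v=[-0.8894]
Step 9: x=[5.3349] v=[-0.9834]
Step 10: x=[5.1742] v=[-1.0716]
Step 11: x=[5.0012] v=[-1.1535]
Step 12: x=[4.8169] v=[-1.2285]
Step 13: x=[4.6225] v=[-1.2963]
Step 14: x=[4.4190] v=[-1.3564]
Step 15: x=[4.2077] v=[-1.4085]
Step 16: x=[3.9899] v=[-1.4522]
Step 17: x=[3.7668] v=[-1.4873]
Step 18: x=[3.5398] v=[-1.5136]
Step 19: x=[3.3102] v=[-1.5310]
Step 20: x=[3.0793] v=[-1.5393]
Step 21: x=[2.8485] v=[-1.5385]
Step 22: x=[2.6192] v=[-1.5286]
Step 23: x=[2.3928] v=[-1.5096]
Step 24: x=[2.1705] v=[-1.4817]
Step 25: x=[1.9538] v=[-1.4450]
Step 26: x=[1.7438] v=[-1.3998]
Step 27: x=[1.5419] v=[-1.3463]
Step 28: x=[1.3492] v=[-1.2848]
Step 29: x=[1.1668] v=[-1.2157]
Step 30: x=[0.9959] v=[-1.1394]
Step 31: x=[0.8375] v=[-1.0563]
Step 32: x=[0.6925] v=[-0.9670]
Step 33: x=[0.5617] v=[-0.8720]
Step 34: x=[0.4459] v=[-0.7718]
Step 35: x=[0.3459] v=[-0.6670]
Step 36: x=[0.2622] v=[-0.5583]
Step 37: x=[0.1953] v=[-0.4463]
Step 38: x=[0.1456] v=[-0.3316]
Step 39: x=[0.1134] v=[-0.2150]
Step 40: x=[0.0988] v=[-0.0971]
Step 41: x=[0.1020] v=[0.0214]
First v>=0 after going negative at step 41, time=6.1500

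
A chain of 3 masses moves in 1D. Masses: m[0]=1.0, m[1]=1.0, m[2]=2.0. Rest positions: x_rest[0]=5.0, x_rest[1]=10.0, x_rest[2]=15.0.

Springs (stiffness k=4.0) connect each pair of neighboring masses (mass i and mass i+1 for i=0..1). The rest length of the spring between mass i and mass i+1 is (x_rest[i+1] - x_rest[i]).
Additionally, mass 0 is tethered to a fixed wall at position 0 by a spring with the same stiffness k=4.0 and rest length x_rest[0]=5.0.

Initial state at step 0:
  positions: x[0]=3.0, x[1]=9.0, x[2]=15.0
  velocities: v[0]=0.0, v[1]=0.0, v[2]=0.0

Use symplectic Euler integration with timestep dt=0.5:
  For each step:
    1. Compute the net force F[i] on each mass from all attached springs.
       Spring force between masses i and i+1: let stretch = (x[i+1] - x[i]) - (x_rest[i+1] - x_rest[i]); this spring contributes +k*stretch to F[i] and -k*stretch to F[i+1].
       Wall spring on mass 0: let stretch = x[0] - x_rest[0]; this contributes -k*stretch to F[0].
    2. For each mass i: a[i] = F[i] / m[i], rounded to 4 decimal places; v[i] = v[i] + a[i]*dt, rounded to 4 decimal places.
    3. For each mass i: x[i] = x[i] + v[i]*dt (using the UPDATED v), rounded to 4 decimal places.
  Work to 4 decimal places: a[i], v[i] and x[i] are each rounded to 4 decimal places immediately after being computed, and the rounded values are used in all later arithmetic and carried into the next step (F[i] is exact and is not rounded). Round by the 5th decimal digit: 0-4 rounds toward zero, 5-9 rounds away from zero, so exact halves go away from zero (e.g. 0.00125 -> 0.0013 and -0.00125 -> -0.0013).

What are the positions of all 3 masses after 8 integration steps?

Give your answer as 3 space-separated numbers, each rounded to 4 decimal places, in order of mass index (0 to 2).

Step 0: x=[3.0000 9.0000 15.0000] v=[0.0000 0.0000 0.0000]
Step 1: x=[6.0000 9.0000 14.5000] v=[6.0000 0.0000 -1.0000]
Step 2: x=[6.0000 11.5000 13.7500] v=[0.0000 5.0000 -1.5000]
Step 3: x=[5.5000 10.7500 14.3750] v=[-1.0000 -1.5000 1.2500]
Step 4: x=[4.7500 8.3750 15.6875] v=[-1.5000 -4.7500 2.6250]
Step 5: x=[2.8750 9.6875 15.8438] v=[-3.7500 2.6250 0.3125]
Step 6: x=[4.9375 10.3438 15.4219] v=[4.1250 1.3126 -0.8438]
Step 7: x=[7.4688 10.6719 14.9610] v=[5.0626 0.6562 -0.9219]
Step 8: x=[5.7344 12.0860 14.8555] v=[-3.4688 2.8282 -0.2110]

Answer: 5.7344 12.0860 14.8555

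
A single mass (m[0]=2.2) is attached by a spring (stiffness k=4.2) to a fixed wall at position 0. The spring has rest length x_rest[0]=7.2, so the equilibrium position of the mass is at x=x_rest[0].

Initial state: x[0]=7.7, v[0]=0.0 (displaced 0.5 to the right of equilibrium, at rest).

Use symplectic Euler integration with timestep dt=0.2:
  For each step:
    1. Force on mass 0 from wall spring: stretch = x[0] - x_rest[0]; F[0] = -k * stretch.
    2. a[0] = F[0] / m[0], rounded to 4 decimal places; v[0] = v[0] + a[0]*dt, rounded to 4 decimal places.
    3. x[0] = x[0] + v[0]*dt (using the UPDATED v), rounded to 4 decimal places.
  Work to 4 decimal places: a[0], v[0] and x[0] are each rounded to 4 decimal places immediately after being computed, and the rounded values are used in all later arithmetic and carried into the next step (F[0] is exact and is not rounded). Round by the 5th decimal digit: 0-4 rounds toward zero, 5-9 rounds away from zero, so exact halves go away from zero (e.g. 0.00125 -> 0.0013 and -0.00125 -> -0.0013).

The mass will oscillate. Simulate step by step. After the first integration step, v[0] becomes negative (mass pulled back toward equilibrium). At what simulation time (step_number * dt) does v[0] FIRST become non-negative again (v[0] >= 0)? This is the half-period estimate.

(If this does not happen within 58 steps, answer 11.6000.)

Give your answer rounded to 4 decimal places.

Step 0: x=[7.7000] v=[0.0000]
Step 1: x=[7.6618] v=[-0.1909]
Step 2: x=[7.5884] v=[-0.3672]
Step 3: x=[7.4853] v=[-0.5155]
Step 4: x=[7.3604] v=[-0.6244]
Step 5: x=[7.2233] v=[-0.6856]
Step 6: x=[7.0844] v=[-0.6945]
Step 7: x=[6.9543] v=[-0.6504]
Step 8: x=[6.8430] v=[-0.5566]
Step 9: x=[6.7589] v=[-0.4203]
Step 10: x=[6.7085] v=[-0.2519]
Step 11: x=[6.6957] v=[-0.0642]
Step 12: x=[6.7214] v=[0.1284]
First v>=0 after going negative at step 12, time=2.4000

Answer: 2.4000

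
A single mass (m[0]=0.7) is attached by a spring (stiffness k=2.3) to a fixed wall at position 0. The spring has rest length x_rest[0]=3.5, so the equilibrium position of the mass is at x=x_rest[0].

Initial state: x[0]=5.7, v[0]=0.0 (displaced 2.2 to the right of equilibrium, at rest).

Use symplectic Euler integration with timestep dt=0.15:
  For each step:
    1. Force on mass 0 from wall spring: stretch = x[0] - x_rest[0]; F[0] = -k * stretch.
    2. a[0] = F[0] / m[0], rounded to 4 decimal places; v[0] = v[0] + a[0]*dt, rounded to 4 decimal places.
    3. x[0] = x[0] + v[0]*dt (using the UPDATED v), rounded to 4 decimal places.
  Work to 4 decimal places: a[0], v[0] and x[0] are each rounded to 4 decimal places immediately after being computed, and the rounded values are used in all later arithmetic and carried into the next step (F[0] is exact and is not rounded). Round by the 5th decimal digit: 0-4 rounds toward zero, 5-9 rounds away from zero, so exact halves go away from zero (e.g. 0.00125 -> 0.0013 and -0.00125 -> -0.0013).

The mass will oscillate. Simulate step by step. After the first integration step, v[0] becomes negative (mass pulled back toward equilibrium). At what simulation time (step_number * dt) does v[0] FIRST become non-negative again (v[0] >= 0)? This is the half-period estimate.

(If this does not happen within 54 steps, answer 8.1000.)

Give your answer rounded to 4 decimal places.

Answer: 1.8000

Derivation:
Step 0: x=[5.7000] v=[0.0000]
Step 1: x=[5.5374] v=[-1.0843]
Step 2: x=[5.2241] v=[-2.0884]
Step 3: x=[4.7834] v=[-2.9381]
Step 4: x=[4.2478] v=[-3.5706]
Step 5: x=[3.6569] v=[-3.9392]
Step 6: x=[3.0544] v=[-4.0165]
Step 7: x=[2.4849] v=[-3.7969]
Step 8: x=[1.9904] v=[-3.2966]
Step 9: x=[1.6075] v=[-2.5526]
Step 10: x=[1.3645] v=[-1.6199]
Step 11: x=[1.2794] v=[-0.5674]
Step 12: x=[1.3585] v=[0.5270]
First v>=0 after going negative at step 12, time=1.8000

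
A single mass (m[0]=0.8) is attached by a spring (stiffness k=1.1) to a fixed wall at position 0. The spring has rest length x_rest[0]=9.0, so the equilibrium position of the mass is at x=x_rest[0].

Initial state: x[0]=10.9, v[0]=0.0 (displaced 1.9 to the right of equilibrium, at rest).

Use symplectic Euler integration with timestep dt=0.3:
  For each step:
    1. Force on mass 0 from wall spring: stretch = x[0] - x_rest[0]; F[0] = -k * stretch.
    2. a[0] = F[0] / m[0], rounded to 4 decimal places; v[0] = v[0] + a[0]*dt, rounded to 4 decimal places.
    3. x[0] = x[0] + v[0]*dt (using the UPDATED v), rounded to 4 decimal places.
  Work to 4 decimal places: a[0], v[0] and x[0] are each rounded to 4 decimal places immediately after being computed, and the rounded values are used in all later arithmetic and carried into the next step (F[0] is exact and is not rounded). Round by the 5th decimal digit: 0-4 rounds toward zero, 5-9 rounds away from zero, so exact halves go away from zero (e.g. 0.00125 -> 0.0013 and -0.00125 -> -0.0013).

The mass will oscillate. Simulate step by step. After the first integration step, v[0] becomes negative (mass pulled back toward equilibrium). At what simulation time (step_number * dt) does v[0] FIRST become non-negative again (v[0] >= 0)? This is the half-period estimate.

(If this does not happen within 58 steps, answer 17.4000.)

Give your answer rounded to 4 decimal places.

Answer: 2.7000

Derivation:
Step 0: x=[10.9000] v=[0.0000]
Step 1: x=[10.6649] v=[-0.7838]
Step 2: x=[10.2237] v=[-1.4706]
Step 3: x=[9.6311] v=[-1.9754]
Step 4: x=[8.9604] v=[-2.2357]
Step 5: x=[8.2946] v=[-2.2194]
Step 6: x=[7.7161] v=[-1.9284]
Step 7: x=[7.2965] v=[-1.3988]
Step 8: x=[7.0877] v=[-0.6961]
Step 9: x=[7.1155] v=[0.0927]
First v>=0 after going negative at step 9, time=2.7000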